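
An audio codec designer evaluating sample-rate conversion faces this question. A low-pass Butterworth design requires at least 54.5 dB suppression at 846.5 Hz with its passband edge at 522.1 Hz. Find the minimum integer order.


Butterworth filter order formula:
n = log10(10^(A/10) - 1) / (2 * log10(f_stop/f_pass))
10^(54.5/10) - 1 = 281837.2931
f_stop/f_pass = 846.5 / 522.1 = 1.6213
n = 12.984 -> ceil = 13

13


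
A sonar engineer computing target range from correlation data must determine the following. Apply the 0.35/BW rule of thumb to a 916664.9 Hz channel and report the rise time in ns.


Rise time from bandwidth relationship:
tr = 0.35 / BW
   = 0.35 / 916664.9
   = 3.818189177e-07 s
   = 381.8189 ns

381.8189 ns


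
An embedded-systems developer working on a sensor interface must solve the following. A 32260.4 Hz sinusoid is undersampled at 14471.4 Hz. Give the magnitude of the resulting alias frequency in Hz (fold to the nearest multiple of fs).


Compute the nearest integer multiple of fs to the signal:
n = round(32260.4 / 14471.4) = 2
f_alias = |32260.4 - 2 * 14471.4|
        = |32260.4 - 28942.8|
        = 3317.6 Hz

3317.6


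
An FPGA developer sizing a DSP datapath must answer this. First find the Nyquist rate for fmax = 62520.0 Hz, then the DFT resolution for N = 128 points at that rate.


Step 1 — Nyquist sampling rate:
fs = 2 * fmax = 2 * 62520.0 = 125040.0 Hz

Step 2 — DFT bin spacing:
df = fs / N = 125040.0 / 128 = 976.875 Hz

976.875 Hz


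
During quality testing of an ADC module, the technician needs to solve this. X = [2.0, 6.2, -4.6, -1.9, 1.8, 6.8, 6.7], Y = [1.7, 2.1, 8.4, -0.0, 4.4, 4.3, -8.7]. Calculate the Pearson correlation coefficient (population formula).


Pearson correlation coefficient (population):
r = cov(X,Y) / (std(X) * std(Y))
Mean X = 2.4286, Mean Y = 1.7429
Cov(X,Y) = -10.42551
Std(X) = 4.145467, Std(Y) = 4.930041
r = -0.5101

-0.5101


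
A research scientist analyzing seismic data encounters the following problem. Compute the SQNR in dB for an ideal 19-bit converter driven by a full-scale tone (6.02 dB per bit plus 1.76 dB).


Theoretical SNR for a full-scale sinusoid:
SNR = 6.02 * N + 1.76
    = 6.02 * 19 + 1.76
    = 114.38 + 1.76
    = 116.14 dB

116.14 dB


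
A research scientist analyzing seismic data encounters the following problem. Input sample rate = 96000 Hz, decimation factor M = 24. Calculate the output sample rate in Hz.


Decimation reduces the sample rate:
fs_out = fs_in / M
       = 96000 / 24
       = 4000.0 Hz

4000.0 Hz


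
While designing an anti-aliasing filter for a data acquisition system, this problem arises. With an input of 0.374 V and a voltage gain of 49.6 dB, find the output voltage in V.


Output voltage from dB gain:
V_out = V_in * 10^(gain_dB / 20)
      = 0.374 * 10^(49.6 / 20)
      = 0.374 * 301.995172
      = 112.9462 V

112.9462 V


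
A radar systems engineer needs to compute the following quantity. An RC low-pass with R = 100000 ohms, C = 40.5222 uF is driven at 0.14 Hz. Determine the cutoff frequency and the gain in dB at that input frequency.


Step 1 — cutoff frequency:
fc = 1 / (2*pi*R*C)
C = 40.5222 uF = 4.05222e-05 F
fc = 1 / (2*pi*100000*4.05222e-05)
   = 0.039276 Hz

Step 2 — magnitude at f = 0.14 Hz:
|H(f)| = 1 / sqrt(1 + (f/fc)^2)
f/fc = 0.14 / 0.039276 = 3.564518
|H| = 1 / sqrt(1 + 12.705789) = 0.2701146
|H|_dB = 20*log10(0.2701146) = -11.37 dB

fc = 0.039276 Hz; |H(0.14 Hz)| = -11.37 dB


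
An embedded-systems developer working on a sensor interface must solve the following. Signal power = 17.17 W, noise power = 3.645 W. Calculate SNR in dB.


SNR in decibels:
SNR = 10 * log10(Ps / Pn)
    = 10 * log10(17.17 / 3.645)
    = 10 * log10(4.7106)
    = 10 * 0.6731
    = 6.73 dB

6.73 dB


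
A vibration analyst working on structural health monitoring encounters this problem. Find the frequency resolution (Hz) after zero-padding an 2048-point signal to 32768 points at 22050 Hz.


Frequency resolution after zero-padding:
N_padded = 2048 * 16 = 32768
df = fs / N_padded
   = 22050 / 32768
   = 0.6729 Hz

0.6729 Hz


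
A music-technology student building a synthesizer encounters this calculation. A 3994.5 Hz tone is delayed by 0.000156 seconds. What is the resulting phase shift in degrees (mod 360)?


Phase shift from frequency and time delay:
phi = 360 * f * t_delay
    = 360 * 3994.5 * 0.000156
    = 224.33 degrees
    mod 360 = 224.33 degrees

224.33 degrees


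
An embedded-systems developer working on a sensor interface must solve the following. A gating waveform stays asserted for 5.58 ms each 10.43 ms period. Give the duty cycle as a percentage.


Duty cycle as a percentage:
DC = (t_on / T) * 100
   = (5.58 / 10.43) * 100
   = 0.534995 * 100
   = 53.5 %

53.5 %


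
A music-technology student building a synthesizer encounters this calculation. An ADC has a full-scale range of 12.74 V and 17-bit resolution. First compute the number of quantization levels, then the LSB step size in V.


Step 1 — number of quantization levels:
L = 2^N = 2^17 = 131072

Step 2 — LSB step size:
delta = Vfs / L
      = 12.74 / 131072
      = 9.72e-05 V

Levels = 131072; step size = 9.72e-05 V


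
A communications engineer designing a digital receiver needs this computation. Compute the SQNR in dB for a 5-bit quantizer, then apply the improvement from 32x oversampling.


Step 1 — baseline SQNR at Nyquist:
SQNR_base = 6.02*N + 1.76
          = 6.02*5 + 1.76
          = 31.86 dB

Step 2 — oversampling processing gain:
G = 10*log10(OSR) = 10*log10(32) = 15.05 dB

Step 3 — total:
SQNR_total = 31.86 + 15.05 = 46.91 dB

Base SQNR = 31.86 dB; oversampled SQNR = 46.91 dB


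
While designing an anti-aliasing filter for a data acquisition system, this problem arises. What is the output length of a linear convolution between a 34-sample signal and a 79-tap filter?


Linear convolution output length:
L = N + M - 1
  = 34 + 79 - 1
  = 112 samples

112


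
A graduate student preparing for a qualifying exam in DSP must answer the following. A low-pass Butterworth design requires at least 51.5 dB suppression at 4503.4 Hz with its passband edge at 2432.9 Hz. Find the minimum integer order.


Butterworth filter order formula:
n = log10(10^(A/10) - 1) / (2 * log10(f_stop/f_pass))
10^(51.5/10) - 1 = 141252.7545
f_stop/f_pass = 4503.4 / 2432.9 = 1.851
n = 9.6292 -> ceil = 10

10


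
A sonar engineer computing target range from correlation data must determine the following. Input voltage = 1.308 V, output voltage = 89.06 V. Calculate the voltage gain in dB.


Voltage gain in dB:
G = 20 * log10(Vout / Vin)
  = 20 * log10(89.06 / 1.308)
  = 20 * log10(68.088685)
  = 20 * 1.833075
  = 36.66 dB

36.66 dB


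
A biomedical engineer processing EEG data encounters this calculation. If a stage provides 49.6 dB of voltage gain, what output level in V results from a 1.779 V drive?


Output voltage from dB gain:
V_out = V_in * 10^(gain_dB / 20)
      = 1.779 * 10^(49.6 / 20)
      = 1.779 * 301.995172
      = 537.2494 V

537.2494 V


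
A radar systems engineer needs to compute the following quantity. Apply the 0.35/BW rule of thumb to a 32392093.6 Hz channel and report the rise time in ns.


Rise time from bandwidth relationship:
tr = 0.35 / BW
   = 0.35 / 32392093.6
   = 1.080510585e-08 s
   = 10.8051 ns

10.8051 ns


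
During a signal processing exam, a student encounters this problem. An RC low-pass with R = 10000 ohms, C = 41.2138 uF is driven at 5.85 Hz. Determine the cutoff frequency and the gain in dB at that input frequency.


Step 1 — cutoff frequency:
fc = 1 / (2*pi*R*C)
C = 41.2138 uF = 4.12138e-05 F
fc = 1 / (2*pi*10000*4.12138e-05)
   = 0.386169 Hz

Step 2 — magnitude at f = 5.85 Hz:
|H(f)| = 1 / sqrt(1 + (f/fc)^2)
f/fc = 5.85 / 0.386169 = 15.148808
|H| = 1 / sqrt(1 + 229.486384) = 0.0658684
|H|_dB = 20*log10(0.0658684) = -23.63 dB

fc = 0.386169 Hz; |H(5.85 Hz)| = -23.63 dB


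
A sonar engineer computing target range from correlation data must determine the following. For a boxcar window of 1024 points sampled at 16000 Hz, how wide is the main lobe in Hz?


Main lobe width for a rectangular window:
Width = 2 * fs / N
      = 2 * 16000 / 1024
      = 32000 / 1024
      = 31.25 Hz

31.25 Hz


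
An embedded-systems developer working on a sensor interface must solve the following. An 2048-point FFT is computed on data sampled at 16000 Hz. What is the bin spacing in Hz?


DFT frequency resolution:
df = fs / N
   = 16000 / 2048
   = 7.8125 Hz

7.8125 Hz


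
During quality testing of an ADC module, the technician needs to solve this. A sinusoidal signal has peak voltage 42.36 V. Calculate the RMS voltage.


RMS voltage for a sinusoidal waveform:
V_rms = V_peak / sqrt(2)
      = 42.36 / 1.414214
      = 29.953 V

29.953 V


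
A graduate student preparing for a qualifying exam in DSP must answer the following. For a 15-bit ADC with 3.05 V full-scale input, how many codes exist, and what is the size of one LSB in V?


Step 1 — number of quantization levels:
L = 2^N = 2^15 = 32768

Step 2 — LSB step size:
delta = Vfs / L
      = 3.05 / 32768
      = 9.308e-05 V

Levels = 32768; step size = 9.308e-05 V


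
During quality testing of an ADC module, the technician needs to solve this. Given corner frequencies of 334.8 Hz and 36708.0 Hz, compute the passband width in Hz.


Bandwidth is the difference of -3dB frequencies:
BW = f_high - f_low
   = 36708.0 - 334.8
   = 36373.2 Hz

36373.2 Hz


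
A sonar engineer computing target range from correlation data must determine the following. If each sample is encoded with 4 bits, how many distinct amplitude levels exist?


Number of quantization levels = 2^N
= 2^4
= 16

16


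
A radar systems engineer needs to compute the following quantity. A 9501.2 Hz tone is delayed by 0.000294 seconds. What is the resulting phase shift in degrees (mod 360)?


Phase shift from frequency and time delay:
phi = 360 * f * t_delay
    = 360 * 9501.2 * 0.000294
    = 1005.61 degrees
    mod 360 = 285.61 degrees

285.61 degrees


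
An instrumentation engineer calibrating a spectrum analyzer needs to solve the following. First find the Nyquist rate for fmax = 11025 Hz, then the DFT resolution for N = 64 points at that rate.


Step 1 — Nyquist sampling rate:
fs = 2 * fmax = 2 * 11025 = 22050 Hz

Step 2 — DFT bin spacing:
df = fs / N = 22050 / 64 = 344.5312 Hz

344.5312 Hz


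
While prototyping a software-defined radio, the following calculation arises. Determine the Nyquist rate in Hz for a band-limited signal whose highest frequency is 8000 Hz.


The Nyquist rate is twice the maximum frequency component.
fs_min = 2 * fmax
      = 2 * 8000
      = 16000 Hz

16000


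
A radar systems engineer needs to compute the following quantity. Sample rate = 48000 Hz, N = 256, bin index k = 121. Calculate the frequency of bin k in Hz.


Frequency of DFT bin k:
f_k = k * fs / N
    = 121 * 48000 / 256
    = 5808000 / 256
    = 22687.5 Hz

22687.5 Hz


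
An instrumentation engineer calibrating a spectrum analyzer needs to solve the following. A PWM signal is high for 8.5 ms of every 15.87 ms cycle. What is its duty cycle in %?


Duty cycle as a percentage:
DC = (t_on / T) * 100
   = (8.5 / 15.87) * 100
   = 0.535602 * 100
   = 53.56 %

53.56 %


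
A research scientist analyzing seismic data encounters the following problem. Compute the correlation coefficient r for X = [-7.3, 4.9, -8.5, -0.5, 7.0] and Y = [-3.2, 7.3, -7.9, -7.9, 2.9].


Pearson correlation coefficient (population):
r = cov(X,Y) / (std(X) * std(Y))
Mean X = -0.88, Mean Y = -1.76
Cov(X,Y) = 28.5572
Std(X) = 6.243845, Std(Y) = 6.021163
r = 0.7596

0.7596


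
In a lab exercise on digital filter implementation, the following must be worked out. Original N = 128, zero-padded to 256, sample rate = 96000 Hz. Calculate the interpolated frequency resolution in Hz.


Frequency resolution after zero-padding:
N_padded = 128 * 2 = 256
df = fs / N_padded
   = 96000 / 256
   = 375.0 Hz

375.0 Hz


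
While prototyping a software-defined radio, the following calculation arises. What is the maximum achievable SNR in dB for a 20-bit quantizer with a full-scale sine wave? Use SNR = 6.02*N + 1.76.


Theoretical SNR for a full-scale sinusoid:
SNR = 6.02 * N + 1.76
    = 6.02 * 20 + 1.76
    = 120.4 + 1.76
    = 122.16 dB

122.16 dB


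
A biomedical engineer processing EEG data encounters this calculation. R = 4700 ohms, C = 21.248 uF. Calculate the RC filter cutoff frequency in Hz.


Cutoff frequency of a first-order RC filter:
fc = 1 / (2 * pi * R * C)
C = 21.248 uF = 2.1248e-05 F
fc = 1 / (2 * pi * 4700 * 2.1248e-05)
   = 1 / 0.62747407061267
   = 1.593691 Hz

1.593691 Hz


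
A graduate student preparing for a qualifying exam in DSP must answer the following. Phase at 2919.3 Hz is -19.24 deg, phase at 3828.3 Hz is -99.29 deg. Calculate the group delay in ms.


Group delay from phase difference:
tau = -d(phi)/d(omega)
d(phi) = -80.05 deg = -1.397136 rad
d(omega) = 2*pi*(3828.3 - 2919.3) = 5711.4154 rad/s
tau = -(-1.397136) / 5711.4154
    = 0.2446 ms

0.2446 ms


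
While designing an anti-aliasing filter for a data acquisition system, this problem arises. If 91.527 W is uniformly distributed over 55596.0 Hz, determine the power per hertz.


Power spectral density:
PSD = P / BW
    = 91.527 / 55596.0
    = 0.00164629 W/Hz

0.00164629 W/Hz


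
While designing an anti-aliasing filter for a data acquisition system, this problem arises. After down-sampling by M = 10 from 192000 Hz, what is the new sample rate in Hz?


Decimation reduces the sample rate:
fs_out = fs_in / M
       = 192000 / 10
       = 19200.0 Hz

19200.0 Hz


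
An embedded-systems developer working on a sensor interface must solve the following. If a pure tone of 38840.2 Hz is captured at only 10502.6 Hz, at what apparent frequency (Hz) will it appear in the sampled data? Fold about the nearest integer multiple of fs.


Compute the nearest integer multiple of fs to the signal:
n = round(38840.2 / 10502.6) = 4
f_alias = |38840.2 - 4 * 10502.6|
        = |38840.2 - 42010.4|
        = 3170.2 Hz

3170.2


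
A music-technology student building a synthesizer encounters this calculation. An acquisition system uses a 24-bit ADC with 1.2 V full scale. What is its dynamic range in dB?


Dynamic range from full-scale to LSB:
V_min = V_max / 2^bits = 1.2 / 2^24
DR = 20 * log10(V_max / V_min)
   = 20 * log10(2^24)
   = 20 * 24 * log10(2)
   = 144.49 dB

144.49 dB


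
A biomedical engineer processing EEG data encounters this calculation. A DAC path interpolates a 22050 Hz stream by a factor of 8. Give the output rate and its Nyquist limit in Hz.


Step 1 — output sample rate after interpolation by L:
fs_out = L * fs_in = 8 * 22050 = 176400 Hz

Step 2 — Nyquist frequency of the output stream:
f_Nyq = fs_out / 2 = 176400 / 2 = 88200.0 Hz

fs_out = 176400 Hz; f_Nyquist = 88200.0 Hz


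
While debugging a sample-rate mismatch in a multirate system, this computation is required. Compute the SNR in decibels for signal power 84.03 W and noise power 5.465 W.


SNR in decibels:
SNR = 10 * log10(Ps / Pn)
    = 10 * log10(84.03 / 5.465)
    = 10 * log10(15.376)
    = 10 * 1.1868
    = 11.87 dB

11.87 dB


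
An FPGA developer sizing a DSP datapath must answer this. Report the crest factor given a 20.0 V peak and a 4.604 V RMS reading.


Crest factor is the ratio of peak to RMS:
CF = V_peak / V_rms
   = 20.0 / 4.604
   = 4.344

4.344


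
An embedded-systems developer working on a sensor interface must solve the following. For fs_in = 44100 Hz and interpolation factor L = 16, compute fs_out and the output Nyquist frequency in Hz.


Step 1 — output sample rate after interpolation by L:
fs_out = L * fs_in = 16 * 44100 = 705600 Hz

Step 2 — Nyquist frequency of the output stream:
f_Nyq = fs_out / 2 = 705600 / 2 = 352800.0 Hz

fs_out = 705600 Hz; f_Nyquist = 352800.0 Hz


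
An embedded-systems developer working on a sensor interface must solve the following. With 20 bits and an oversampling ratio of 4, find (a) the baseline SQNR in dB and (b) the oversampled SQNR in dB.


Step 1 — baseline SQNR at Nyquist:
SQNR_base = 6.02*N + 1.76
          = 6.02*20 + 1.76
          = 122.16 dB

Step 2 — oversampling processing gain:
G = 10*log10(OSR) = 10*log10(4) = 6.02 dB

Step 3 — total:
SQNR_total = 122.16 + 6.02 = 128.18 dB

Base SQNR = 122.16 dB; oversampled SQNR = 128.18 dB


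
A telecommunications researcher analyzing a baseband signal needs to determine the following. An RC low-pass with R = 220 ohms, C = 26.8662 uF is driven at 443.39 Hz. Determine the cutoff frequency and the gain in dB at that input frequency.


Step 1 — cutoff frequency:
fc = 1 / (2*pi*R*C)
C = 26.8662 uF = 2.68662e-05 F
fc = 1 / (2*pi*220*2.68662e-05)
   = 26.9272 Hz

Step 2 — magnitude at f = 443.39 Hz:
|H(f)| = 1 / sqrt(1 + (f/fc)^2)
f/fc = 443.39 / 26.9272 = 16.46625
|H| = 1 / sqrt(1 + 271.137389) = 0.0606186
|H|_dB = 20*log10(0.0606186) = -24.35 dB

fc = 26.9272 Hz; |H(443.39 Hz)| = -24.35 dB


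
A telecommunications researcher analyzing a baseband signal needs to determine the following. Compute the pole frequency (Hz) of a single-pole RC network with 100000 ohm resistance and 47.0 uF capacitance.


Cutoff frequency of a first-order RC filter:
fc = 1 / (2 * pi * R * C)
C = 47.0 uF = 4.7e-05 F
fc = 1 / (2 * pi * 100000 * 4.7e-05)
   = 1 / 29.530970943744
   = 0.033863 Hz

0.033863 Hz


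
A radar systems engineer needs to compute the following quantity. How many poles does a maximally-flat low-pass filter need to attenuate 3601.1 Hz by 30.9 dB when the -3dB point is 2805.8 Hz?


Butterworth filter order formula:
n = log10(10^(A/10) - 1) / (2 * log10(f_stop/f_pass))
10^(30.9/10) - 1 = 1229.2688
f_stop/f_pass = 3601.1 / 2805.8 = 1.2834
n = 14.254 -> ceil = 15

15


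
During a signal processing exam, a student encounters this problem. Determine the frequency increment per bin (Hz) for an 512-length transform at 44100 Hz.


DFT frequency resolution:
df = fs / N
   = 44100 / 512
   = 86.1328 Hz

86.1328 Hz


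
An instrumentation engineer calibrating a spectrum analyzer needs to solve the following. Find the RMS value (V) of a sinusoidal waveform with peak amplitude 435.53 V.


RMS voltage for a sinusoidal waveform:
V_rms = V_peak / sqrt(2)
      = 435.53 / 1.414214
      = 307.966 V

307.966 V


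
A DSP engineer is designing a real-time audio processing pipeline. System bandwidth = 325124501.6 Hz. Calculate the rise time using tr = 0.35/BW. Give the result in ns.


Rise time from bandwidth relationship:
tr = 0.35 / BW
   = 0.35 / 325124501.6
   = 1.076510685e-09 s
   = 1.0765 ns

1.0765 ns


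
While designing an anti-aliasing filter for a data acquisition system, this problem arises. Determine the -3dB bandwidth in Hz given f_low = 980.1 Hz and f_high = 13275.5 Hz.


Bandwidth is the difference of -3dB frequencies:
BW = f_high - f_low
   = 13275.5 - 980.1
   = 12295.4 Hz

12295.4 Hz


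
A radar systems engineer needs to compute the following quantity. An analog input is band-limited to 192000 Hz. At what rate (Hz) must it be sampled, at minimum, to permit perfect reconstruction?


The Nyquist rate is twice the maximum frequency component.
fs_min = 2 * fmax
      = 2 * 192000
      = 384000 Hz

384000


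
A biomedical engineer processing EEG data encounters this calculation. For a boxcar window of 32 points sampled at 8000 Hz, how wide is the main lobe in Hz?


Main lobe width for a rectangular window:
Width = 2 * fs / N
      = 2 * 8000 / 32
      = 16000 / 32
      = 500.0 Hz

500.0 Hz


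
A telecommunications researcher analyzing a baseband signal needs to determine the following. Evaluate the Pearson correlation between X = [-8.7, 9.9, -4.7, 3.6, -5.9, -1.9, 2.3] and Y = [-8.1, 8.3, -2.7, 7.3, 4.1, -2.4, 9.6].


Pearson correlation coefficient (population):
r = cov(X,Y) / (std(X) * std(Y))
Mean X = -0.7714, Mean Y = 2.3
Cov(X,Y) = 29.497143
Std(X) = 5.955721, Std(Y) = 6.242481
r = 0.7934

0.7934


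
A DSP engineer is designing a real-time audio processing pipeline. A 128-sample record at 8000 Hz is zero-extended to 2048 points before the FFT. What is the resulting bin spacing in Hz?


Frequency resolution after zero-padding:
N_padded = 128 * 16 = 2048
df = fs / N_padded
   = 8000 / 2048
   = 3.9062 Hz

3.9062 Hz


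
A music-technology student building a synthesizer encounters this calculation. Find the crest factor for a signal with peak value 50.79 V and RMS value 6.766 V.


Crest factor is the ratio of peak to RMS:
CF = V_peak / V_rms
   = 50.79 / 6.766
   = 7.5067

7.5067


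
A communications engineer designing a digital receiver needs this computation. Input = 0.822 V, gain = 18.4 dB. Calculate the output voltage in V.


Output voltage from dB gain:
V_out = V_in * 10^(gain_dB / 20)
      = 0.822 * 10^(18.4 / 20)
      = 0.822 * 8.317638
      = 6.8371 V

6.8371 V


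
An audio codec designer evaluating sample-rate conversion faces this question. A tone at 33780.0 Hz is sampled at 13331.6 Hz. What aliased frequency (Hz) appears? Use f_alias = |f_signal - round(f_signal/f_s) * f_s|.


Compute the nearest integer multiple of fs to the signal:
n = round(33780.0 / 13331.6) = 3
f_alias = |33780.0 - 3 * 13331.6|
        = |33780.0 - 39994.8|
        = 6214.8 Hz

6214.8


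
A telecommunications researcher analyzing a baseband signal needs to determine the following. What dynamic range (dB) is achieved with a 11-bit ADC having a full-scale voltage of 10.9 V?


Dynamic range from full-scale to LSB:
V_min = V_max / 2^bits = 10.9 / 2^11
DR = 20 * log10(V_max / V_min)
   = 20 * log10(2^11)
   = 20 * 11 * log10(2)
   = 66.23 dB

66.23 dB


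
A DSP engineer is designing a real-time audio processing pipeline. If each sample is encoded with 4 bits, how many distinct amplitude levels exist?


Number of quantization levels = 2^N
= 2^4
= 16

16


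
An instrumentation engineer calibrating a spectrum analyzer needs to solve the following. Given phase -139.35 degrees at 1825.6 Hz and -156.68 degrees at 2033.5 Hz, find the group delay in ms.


Group delay from phase difference:
tau = -d(phi)/d(omega)
d(phi) = -17.33 deg = -0.302466 rad
d(omega) = 2*pi*(2033.5 - 1825.6) = 1306.2742 rad/s
tau = -(-0.302466) / 1306.2742
    = 0.2315 ms

0.2315 ms


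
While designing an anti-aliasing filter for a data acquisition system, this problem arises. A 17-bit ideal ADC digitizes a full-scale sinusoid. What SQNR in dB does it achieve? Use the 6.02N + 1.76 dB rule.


Theoretical SNR for a full-scale sinusoid:
SNR = 6.02 * N + 1.76
    = 6.02 * 17 + 1.76
    = 102.34 + 1.76
    = 104.1 dB

104.1 dB


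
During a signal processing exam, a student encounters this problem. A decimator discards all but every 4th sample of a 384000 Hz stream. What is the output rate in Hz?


Decimation reduces the sample rate:
fs_out = fs_in / M
       = 384000 / 4
       = 96000.0 Hz

96000.0 Hz


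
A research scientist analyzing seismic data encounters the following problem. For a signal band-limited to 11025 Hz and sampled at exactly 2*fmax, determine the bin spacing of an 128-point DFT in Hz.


Step 1 — Nyquist sampling rate:
fs = 2 * fmax = 2 * 11025 = 22050 Hz

Step 2 — DFT bin spacing:
df = fs / N = 22050 / 128 = 172.2656 Hz

172.2656 Hz


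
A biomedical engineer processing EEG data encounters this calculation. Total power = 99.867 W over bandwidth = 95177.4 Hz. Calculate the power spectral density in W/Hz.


Power spectral density:
PSD = P / BW
    = 99.867 / 95177.4
    = 0.00104927 W/Hz

0.00104927 W/Hz


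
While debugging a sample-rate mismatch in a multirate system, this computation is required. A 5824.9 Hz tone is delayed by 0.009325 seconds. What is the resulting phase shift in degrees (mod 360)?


Phase shift from frequency and time delay:
phi = 360 * f * t_delay
    = 360 * 5824.9 * 0.009325
    = 19554.19 degrees
    mod 360 = 114.19 degrees

114.19 degrees


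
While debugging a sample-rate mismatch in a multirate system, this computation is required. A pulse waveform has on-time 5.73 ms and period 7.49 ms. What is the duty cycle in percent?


Duty cycle as a percentage:
DC = (t_on / T) * 100
   = (5.73 / 7.49) * 100
   = 0.76502 * 100
   = 76.5 %

76.5 %


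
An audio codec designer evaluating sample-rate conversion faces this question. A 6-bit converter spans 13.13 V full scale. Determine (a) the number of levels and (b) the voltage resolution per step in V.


Step 1 — number of quantization levels:
L = 2^N = 2^6 = 64

Step 2 — LSB step size:
delta = Vfs / L
      = 13.13 / 64
      = 0.20515625 V

Levels = 64; step size = 0.20515625 V


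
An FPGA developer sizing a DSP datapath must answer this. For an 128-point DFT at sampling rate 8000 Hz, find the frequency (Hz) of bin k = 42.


Frequency of DFT bin k:
f_k = k * fs / N
    = 42 * 8000 / 128
    = 336000 / 128
    = 2625.0 Hz

2625.0 Hz


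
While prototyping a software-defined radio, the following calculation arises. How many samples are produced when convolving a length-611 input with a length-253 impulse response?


Linear convolution output length:
L = N + M - 1
  = 611 + 253 - 1
  = 863 samples

863


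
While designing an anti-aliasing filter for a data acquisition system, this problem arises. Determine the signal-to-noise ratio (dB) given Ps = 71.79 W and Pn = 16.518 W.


SNR in decibels:
SNR = 10 * log10(Ps / Pn)
    = 10 * log10(71.79 / 16.518)
    = 10 * log10(4.3462)
    = 10 * 0.6381
    = 6.38 dB

6.38 dB


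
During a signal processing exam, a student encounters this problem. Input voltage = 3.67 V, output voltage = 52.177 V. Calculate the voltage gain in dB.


Voltage gain in dB:
G = 20 * log10(Vout / Vin)
  = 20 * log10(52.177 / 3.67)
  = 20 * log10(14.217166)
  = 20 * 1.152813
  = 23.06 dB

23.06 dB


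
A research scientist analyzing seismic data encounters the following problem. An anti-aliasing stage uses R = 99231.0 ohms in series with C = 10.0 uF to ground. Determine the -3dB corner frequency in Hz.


Cutoff frequency of a first-order RC filter:
fc = 1 / (2 * pi * R * C)
C = 10.0 uF = 1e-05 F
fc = 1 / (2 * pi * 99231.0 * 1e-05)
   = 1 / 6.2348676121674
   = 0.160388 Hz

0.160388 Hz


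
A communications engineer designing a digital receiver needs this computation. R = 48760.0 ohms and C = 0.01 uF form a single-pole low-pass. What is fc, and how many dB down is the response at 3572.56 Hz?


Step 1 — cutoff frequency:
fc = 1 / (2*pi*R*C)
C = 0.01 uF = 1e-08 F
fc = 1 / (2*pi*48760.0*1e-08)
   = 326.405 Hz

Step 2 — magnitude at f = 3572.56 Hz:
|H(f)| = 1 / sqrt(1 + (f/fc)^2)
f/fc = 3572.56 / 326.405 = 10.945175
|H| = 1 / sqrt(1 + 119.796856) = 0.0909855
|H|_dB = 20*log10(0.0909855) = -20.82 dB

fc = 326.405 Hz; |H(3572.56 Hz)| = -20.82 dB


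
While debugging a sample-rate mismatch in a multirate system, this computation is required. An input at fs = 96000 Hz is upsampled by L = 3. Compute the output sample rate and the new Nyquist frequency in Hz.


Step 1 — output sample rate after interpolation by L:
fs_out = L * fs_in = 3 * 96000 = 288000 Hz

Step 2 — Nyquist frequency of the output stream:
f_Nyq = fs_out / 2 = 288000 / 2 = 144000.0 Hz

fs_out = 288000 Hz; f_Nyquist = 144000.0 Hz


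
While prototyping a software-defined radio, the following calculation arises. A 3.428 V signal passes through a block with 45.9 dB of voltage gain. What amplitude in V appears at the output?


Output voltage from dB gain:
V_out = V_in * 10^(gain_dB / 20)
      = 3.428 * 10^(45.9 / 20)
      = 3.428 * 197.242274
      = 676.1465 V

676.1465 V


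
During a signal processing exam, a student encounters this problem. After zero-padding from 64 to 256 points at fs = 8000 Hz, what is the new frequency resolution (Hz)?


Frequency resolution after zero-padding:
N_padded = 64 * 4 = 256
df = fs / N_padded
   = 8000 / 256
   = 31.25 Hz

31.25 Hz


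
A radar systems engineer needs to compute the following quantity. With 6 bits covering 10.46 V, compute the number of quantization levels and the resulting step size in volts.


Step 1 — number of quantization levels:
L = 2^N = 2^6 = 64

Step 2 — LSB step size:
delta = Vfs / L
      = 10.46 / 64
      = 0.1634375 V

Levels = 64; step size = 0.1634375 V


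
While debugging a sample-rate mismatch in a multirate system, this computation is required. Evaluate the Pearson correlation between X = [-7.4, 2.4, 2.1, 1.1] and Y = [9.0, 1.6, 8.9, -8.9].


Pearson correlation coefficient (population):
r = cov(X,Y) / (std(X) * std(Y))
Mean X = -0.45, Mean Y = 2.65
Cov(X,Y) = -12.2725
Std(X) = 4.041349, Std(Y) = 7.312489
r = -0.4153

-0.4153


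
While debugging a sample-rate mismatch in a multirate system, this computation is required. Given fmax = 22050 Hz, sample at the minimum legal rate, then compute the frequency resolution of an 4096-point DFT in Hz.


Step 1 — Nyquist sampling rate:
fs = 2 * fmax = 2 * 22050 = 44100 Hz

Step 2 — DFT bin spacing:
df = fs / N = 44100 / 4096 = 10.7666 Hz

10.7666 Hz


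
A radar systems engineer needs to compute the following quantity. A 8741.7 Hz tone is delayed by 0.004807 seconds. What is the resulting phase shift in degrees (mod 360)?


Phase shift from frequency and time delay:
phi = 360 * f * t_delay
    = 360 * 8741.7 * 0.004807
    = 15127.69 degrees
    mod 360 = 7.69 degrees

7.69 degrees


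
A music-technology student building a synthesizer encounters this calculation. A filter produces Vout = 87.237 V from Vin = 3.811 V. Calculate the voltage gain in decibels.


Voltage gain in dB:
G = 20 * log10(Vout / Vin)
  = 20 * log10(87.237 / 3.811)
  = 20 * log10(22.890842)
  = 20 * 1.359662
  = 27.19 dB

27.19 dB


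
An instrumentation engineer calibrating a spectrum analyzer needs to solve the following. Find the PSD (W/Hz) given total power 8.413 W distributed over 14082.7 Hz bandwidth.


Power spectral density:
PSD = P / BW
    = 8.413 / 14082.7
    = 0.0005974 W/Hz

0.0005974 W/Hz


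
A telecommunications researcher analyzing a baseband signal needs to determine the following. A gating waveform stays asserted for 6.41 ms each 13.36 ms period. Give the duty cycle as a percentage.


Duty cycle as a percentage:
DC = (t_on / T) * 100
   = (6.41 / 13.36) * 100
   = 0.47979 * 100
   = 47.98 %

47.98 %


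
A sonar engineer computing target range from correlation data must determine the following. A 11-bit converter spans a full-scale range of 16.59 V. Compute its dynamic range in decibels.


Dynamic range from full-scale to LSB:
V_min = V_max / 2^bits = 16.59 / 2^11
DR = 20 * log10(V_max / V_min)
   = 20 * log10(2^11)
   = 20 * 11 * log10(2)
   = 66.23 dB

66.23 dB


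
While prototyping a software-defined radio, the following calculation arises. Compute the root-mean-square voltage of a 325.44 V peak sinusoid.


RMS voltage for a sinusoidal waveform:
V_rms = V_peak / sqrt(2)
      = 325.44 / 1.414214
      = 230.121 V

230.121 V


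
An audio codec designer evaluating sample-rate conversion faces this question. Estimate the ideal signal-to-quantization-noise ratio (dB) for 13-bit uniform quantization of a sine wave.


Theoretical SNR for a full-scale sinusoid:
SNR = 6.02 * N + 1.76
    = 6.02 * 13 + 1.76
    = 78.26 + 1.76
    = 80.02 dB

80.02 dB


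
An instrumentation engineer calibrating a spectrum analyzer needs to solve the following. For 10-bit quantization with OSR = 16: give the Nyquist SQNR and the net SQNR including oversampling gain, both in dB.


Step 1 — baseline SQNR at Nyquist:
SQNR_base = 6.02*N + 1.76
          = 6.02*10 + 1.76
          = 61.96 dB

Step 2 — oversampling processing gain:
G = 10*log10(OSR) = 10*log10(16) = 12.04 dB

Step 3 — total:
SQNR_total = 61.96 + 12.04 = 74.0 dB

Base SQNR = 61.96 dB; oversampled SQNR = 74.0 dB


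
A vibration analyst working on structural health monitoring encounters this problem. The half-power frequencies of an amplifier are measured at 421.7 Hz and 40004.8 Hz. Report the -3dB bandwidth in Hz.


Bandwidth is the difference of -3dB frequencies:
BW = f_high - f_low
   = 40004.8 - 421.7
   = 39583.1 Hz

39583.1 Hz


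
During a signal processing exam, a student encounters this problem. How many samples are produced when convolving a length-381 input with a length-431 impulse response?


Linear convolution output length:
L = N + M - 1
  = 381 + 431 - 1
  = 811 samples

811


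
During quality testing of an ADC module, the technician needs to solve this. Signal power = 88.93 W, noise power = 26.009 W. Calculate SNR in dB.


SNR in decibels:
SNR = 10 * log10(Ps / Pn)
    = 10 * log10(88.93 / 26.009)
    = 10 * log10(3.4192)
    = 10 * 0.5339
    = 5.34 dB

5.34 dB


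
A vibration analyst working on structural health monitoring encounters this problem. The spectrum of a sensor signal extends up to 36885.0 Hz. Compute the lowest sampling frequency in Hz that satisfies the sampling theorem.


The Nyquist rate is twice the maximum frequency component.
fs_min = 2 * fmax
      = 2 * 36885.0
      = 73770.0 Hz

73770.0


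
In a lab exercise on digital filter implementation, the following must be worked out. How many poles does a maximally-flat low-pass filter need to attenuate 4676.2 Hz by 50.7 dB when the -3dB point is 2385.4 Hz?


Butterworth filter order formula:
n = log10(10^(A/10) - 1) / (2 * log10(f_stop/f_pass))
10^(50.7/10) - 1 = 117488.7555
f_stop/f_pass = 4676.2 / 2385.4 = 1.9603
n = 8.6716 -> ceil = 9

9


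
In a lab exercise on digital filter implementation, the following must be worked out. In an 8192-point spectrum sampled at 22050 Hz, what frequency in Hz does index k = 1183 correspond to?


Frequency of DFT bin k:
f_k = k * fs / N
    = 1183 * 22050 / 8192
    = 26085150 / 8192
    = 3184.222 Hz

3184.222 Hz


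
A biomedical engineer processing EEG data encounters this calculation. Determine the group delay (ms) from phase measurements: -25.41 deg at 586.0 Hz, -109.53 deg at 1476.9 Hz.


Group delay from phase difference:
tau = -d(phi)/d(omega)
d(phi) = -84.12 deg = -1.468171 rad
d(omega) = 2*pi*(1476.9 - 586.0) = 5597.6898 rad/s
tau = -(-1.468171) / 5597.6898
    = 0.2623 ms

0.2623 ms


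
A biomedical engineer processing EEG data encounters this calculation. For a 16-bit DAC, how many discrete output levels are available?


Number of quantization levels = 2^N
= 2^16
= 65536

65536


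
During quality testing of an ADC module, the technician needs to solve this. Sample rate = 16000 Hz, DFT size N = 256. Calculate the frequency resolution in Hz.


DFT frequency resolution:
df = fs / N
   = 16000 / 256
   = 62.5 Hz

62.5 Hz


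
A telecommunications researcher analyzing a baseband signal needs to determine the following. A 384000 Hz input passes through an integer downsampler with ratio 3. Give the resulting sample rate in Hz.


Decimation reduces the sample rate:
fs_out = fs_in / M
       = 384000 / 3
       = 128000.0 Hz

128000.0 Hz


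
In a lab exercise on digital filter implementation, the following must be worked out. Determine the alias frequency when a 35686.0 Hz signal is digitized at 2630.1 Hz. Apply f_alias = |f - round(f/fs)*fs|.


Compute the nearest integer multiple of fs to the signal:
n = round(35686.0 / 2630.1) = 14
f_alias = |35686.0 - 14 * 2630.1|
        = |35686.0 - 36821.4|
        = 1135.4 Hz

1135.4


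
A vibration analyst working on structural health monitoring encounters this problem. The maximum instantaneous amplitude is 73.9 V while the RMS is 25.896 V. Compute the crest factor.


Crest factor is the ratio of peak to RMS:
CF = V_peak / V_rms
   = 73.9 / 25.896
   = 2.8537

2.8537


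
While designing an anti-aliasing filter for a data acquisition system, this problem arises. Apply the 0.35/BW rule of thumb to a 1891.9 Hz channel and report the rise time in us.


Rise time from bandwidth relationship:
tr = 0.35 / BW
   = 0.35 / 1891.9
   = 0.0001849992071 s
   = 184.9992 us

184.9992 us


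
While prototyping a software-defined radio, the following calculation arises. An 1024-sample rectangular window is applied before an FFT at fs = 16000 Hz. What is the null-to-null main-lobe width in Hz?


Main lobe width for a rectangular window:
Width = 2 * fs / N
      = 2 * 16000 / 1024
      = 32000 / 1024
      = 31.25 Hz

31.25 Hz


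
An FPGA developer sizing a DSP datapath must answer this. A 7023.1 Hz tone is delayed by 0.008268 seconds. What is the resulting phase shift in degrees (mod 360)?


Phase shift from frequency and time delay:
phi = 360 * f * t_delay
    = 360 * 7023.1 * 0.008268
    = 20904.12 degrees
    mod 360 = 24.12 degrees

24.12 degrees


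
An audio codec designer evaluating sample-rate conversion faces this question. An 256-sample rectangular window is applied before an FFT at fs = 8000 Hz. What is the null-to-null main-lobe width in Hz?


Main lobe width for a rectangular window:
Width = 2 * fs / N
      = 2 * 8000 / 256
      = 16000 / 256
      = 62.5 Hz

62.5 Hz


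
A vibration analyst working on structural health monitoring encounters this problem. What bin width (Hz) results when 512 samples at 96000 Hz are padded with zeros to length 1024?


Frequency resolution after zero-padding:
N_padded = 512 * 2 = 1024
df = fs / N_padded
   = 96000 / 1024
   = 93.75 Hz

93.75 Hz


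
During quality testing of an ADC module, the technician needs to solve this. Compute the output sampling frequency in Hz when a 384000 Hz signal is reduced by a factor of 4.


Decimation reduces the sample rate:
fs_out = fs_in / M
       = 384000 / 4
       = 96000.0 Hz

96000.0 Hz


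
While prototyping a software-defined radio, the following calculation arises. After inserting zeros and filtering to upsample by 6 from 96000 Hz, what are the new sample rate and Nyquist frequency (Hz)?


Step 1 — output sample rate after interpolation by L:
fs_out = L * fs_in = 6 * 96000 = 576000 Hz

Step 2 — Nyquist frequency of the output stream:
f_Nyq = fs_out / 2 = 576000 / 2 = 288000.0 Hz

fs_out = 576000 Hz; f_Nyquist = 288000.0 Hz


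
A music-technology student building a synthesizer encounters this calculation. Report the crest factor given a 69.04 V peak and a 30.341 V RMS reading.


Crest factor is the ratio of peak to RMS:
CF = V_peak / V_rms
   = 69.04 / 30.341
   = 2.2755

2.2755


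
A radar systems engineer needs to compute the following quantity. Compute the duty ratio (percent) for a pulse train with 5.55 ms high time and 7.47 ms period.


Duty cycle as a percentage:
DC = (t_on / T) * 100
   = (5.55 / 7.47) * 100
   = 0.742972 * 100
   = 74.3 %

74.3 %


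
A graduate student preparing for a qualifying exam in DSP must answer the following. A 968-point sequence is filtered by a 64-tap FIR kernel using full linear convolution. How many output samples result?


Linear convolution output length:
L = N + M - 1
  = 968 + 64 - 1
  = 1031 samples

1031


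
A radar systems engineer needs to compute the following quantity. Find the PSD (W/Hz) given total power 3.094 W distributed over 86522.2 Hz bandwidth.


Power spectral density:
PSD = P / BW
    = 3.094 / 86522.2
    = 3.576e-05 W/Hz

3.576e-05 W/Hz


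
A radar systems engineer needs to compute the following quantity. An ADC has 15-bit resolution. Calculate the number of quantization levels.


Number of quantization levels = 2^N
= 2^15
= 32768

32768


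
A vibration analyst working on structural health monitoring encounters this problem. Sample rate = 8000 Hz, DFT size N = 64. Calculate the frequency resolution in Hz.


DFT frequency resolution:
df = fs / N
   = 8000 / 64
   = 125.0 Hz

125.0 Hz


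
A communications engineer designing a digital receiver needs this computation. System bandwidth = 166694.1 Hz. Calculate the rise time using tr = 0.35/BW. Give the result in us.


Rise time from bandwidth relationship:
tr = 0.35 / BW
   = 0.35 / 166694.1
   = 2.099654397e-06 s
   = 2.0997 us

2.0997 us
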